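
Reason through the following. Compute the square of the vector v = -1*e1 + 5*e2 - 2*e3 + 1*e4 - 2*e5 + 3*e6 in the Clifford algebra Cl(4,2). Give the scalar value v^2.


v^2 = sum of c_i^2 * e_i^2
Positive signature terms (e_i^2 = +1): (-1)^2 + 5^2 + (-2)^2 + 1^2 = 31
Negative signature terms (e_j^2 = -1): (-2)^2 + 3^2 = 13
v^2 = 31 - 13 = 18


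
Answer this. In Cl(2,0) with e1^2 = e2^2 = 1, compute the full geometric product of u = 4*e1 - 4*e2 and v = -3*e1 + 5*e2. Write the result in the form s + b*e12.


Expand: (4*e1 - 4*e2)(-3*e1 + 5*e2)
= 4*(-3)*e1e1 + 4*5*e1e2 + (-4)*(-3)*e2e1 + (-4)*5*e2e2
Using e1^2 = e2^2 = 1, e2e1 = -e1e2:
Scalar part s = 4*(-3) + (-4)*5 = -12 + (-20) = -32
Bivector part b = 4*5 - (-4)*(-3) = 20 - 12 = 8
uv = -32 + 8*e12


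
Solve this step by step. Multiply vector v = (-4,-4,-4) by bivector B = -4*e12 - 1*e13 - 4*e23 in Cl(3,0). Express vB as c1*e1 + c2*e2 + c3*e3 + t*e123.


vB has grade-1 (vector) and grade-3 (trivector) parts: vB = (v _| B) + (v ^ B).
Vector part <vB>_1:
  e1: -v2*b12 - v3*b13 = -(-4)*(-4) - (-4)*(-1) = -20
  e2: v1*b12 - v3*b23 = (-4)*(-4) - (-4)*(-4) = 0
  e3: v1*b13 + v2*b23 = (-4)*(-1) + (-4)*(-4) = 20
Trivector part <vB>_3:
  e123: v1*b23 - v2*b13 + v3*b12 = (-4)*(-4) - (-4)*(-1) + (-4)*(-4) = 28
vB = -20*e1 + 0*e2 + 20*e3 + 28*e123


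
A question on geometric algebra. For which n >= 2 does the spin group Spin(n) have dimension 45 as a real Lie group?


dim Spin(n) = dim so(n) = n(n-1)/2.
Solve n(n-1)/2 = 45, i.e. n^2 - n - 90 = 0.
Discriminant = 1 + 8*45 = 361
n = (1 + sqrt(361))/2 = (1 + 19)/2 = 10


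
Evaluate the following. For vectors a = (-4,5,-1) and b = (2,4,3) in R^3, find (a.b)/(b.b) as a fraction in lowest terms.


Projection coefficient = (a . b) / (b . b)
a . b = (-4)*2 + 5*4 + (-1)*3
= -8 + 20 + (-3) = 9
b . b = 2^2 + 4^2 + 3^2
= 4 + 16 + 9 = 29
Coefficient = 9/29
In lowest terms: 9/29


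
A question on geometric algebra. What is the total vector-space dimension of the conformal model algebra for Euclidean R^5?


The conformal model of R^5 uses Cl(6,1): the 5 Euclidean generators plus two extra orthogonal generators e+ (e+^2 = +1) and e- (e-^2 = -1), from which the null vectors e0, einf are built.
Number of generators m = 5 + 2 = 7.
dim Cl(p,q) = 2^m = 2^7 = 128


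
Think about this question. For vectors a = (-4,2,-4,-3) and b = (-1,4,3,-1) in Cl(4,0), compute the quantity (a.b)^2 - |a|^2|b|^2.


a . b = (-4)*(-1) + 2*4 + (-4)*3 + (-3)*(-1)
= 4 + 8 + (-12) + 3 = 3
|a|^2 = (-4)^2 + 2^2 + (-4)^2 + (-3)^2 = 45
|b|^2 = (-1)^2 + 4^2 + 3^2 + (-1)^2 = 27
(a.b)^2 = 3^2 = 9
|a|^2 * |b|^2 = 45 * 27 = 1215
Result = 9 - 1215 = -1206


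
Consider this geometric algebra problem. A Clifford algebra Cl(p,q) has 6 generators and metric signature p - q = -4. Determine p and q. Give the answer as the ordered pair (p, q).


We need p + q = 6 and p - q = -4.
Adding: 2p = 6 + (-4) = 2, so p = 1.
Then q = 6 - 1 = 5.
(p, q) = (1, 5)


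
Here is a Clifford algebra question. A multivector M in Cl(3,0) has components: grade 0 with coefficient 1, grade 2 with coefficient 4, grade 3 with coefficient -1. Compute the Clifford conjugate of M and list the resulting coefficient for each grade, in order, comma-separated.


Clifford conjugate sign for grade k: (-1)^(k(k+1)/2)
Grade 0: (-1)^(0*1/2) = (-1)^0 = 1, coeff 1 -> 1
Grade 2: (-1)^(2*3/2) = (-1)^3 = -1, coeff 4 -> -4
Grade 3: (-1)^(3*4/2) = (-1)^6 = 1, coeff -1 -> -1
Conjugated coefficients: 1, -4, -1


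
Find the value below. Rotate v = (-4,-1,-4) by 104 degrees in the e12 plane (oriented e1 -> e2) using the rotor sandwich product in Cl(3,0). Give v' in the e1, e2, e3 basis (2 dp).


Rotor R = cos(52deg) - sin(52deg)*e12
Rotation angle theta = 2 * 52 = 104 degrees in the e12 plane (e1 -> e2).
The component perpendicular to the plane (e3) is invariant: v'_3 = v3 = -4.00
cos(104deg) = -0.2419, sin(104deg) = 0.9703
v'_1 = v1*cos(theta) - v2*sin(theta) = -4*(-0.2419) - (-1)*0.9703 = 1.94
v'_2 = v1*sin(theta) + v2*cos(theta) = -4*0.9703 + (-1)*(-0.2419) = -3.64
v' = 1.94*e1 - 3.64*e2 - 4.00*e3


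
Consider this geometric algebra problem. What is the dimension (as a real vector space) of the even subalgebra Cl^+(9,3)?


Even subalgebra dimension = 2^(n-1)
n = 9 + 3 = 12
2^(12 - 1) = 2^11 = 2048
Verification: sum of C(12,k) for even k = 1 + 66 + 495 + 924 + 495 + 66 + 1 = 2048
Result = 2048


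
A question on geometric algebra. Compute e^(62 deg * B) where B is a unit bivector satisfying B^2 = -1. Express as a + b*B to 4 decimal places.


For a unit bivector B with B^2 = -1, the exponential series gives
e^(theta*B) = cos(theta) + sin(theta)*B (the GA analogue of Euler's formula).
theta = 62 degrees = 1.082104 rad
cos(62 deg) = 0.4695
sin(62 deg) = 0.8829
exp(theta*B) = 0.4695 + 0.8829*B


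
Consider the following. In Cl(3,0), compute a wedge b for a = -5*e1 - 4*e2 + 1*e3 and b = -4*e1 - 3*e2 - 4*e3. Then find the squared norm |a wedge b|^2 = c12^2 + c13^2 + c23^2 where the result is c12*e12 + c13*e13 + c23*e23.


a wedge b = (a1*b2 - a2*b1)*e12 + (a1*b3 - a3*b1)*e13 + (a2*b3 - a3*b2)*e23
e12 coeff: (-5)*(-3) - (-4)*(-4) = 15 - 16 = -1
e13 coeff: (-5)*(-4) - 1*(-4) = 20 - (-4) = 24
e23 coeff: (-4)*(-4) - 1*(-3) = 16 - (-3) = 19
|a wedge b|^2 = (-1)^2 + 24^2 + 19^2
= 1 + 576 + 361
= 938


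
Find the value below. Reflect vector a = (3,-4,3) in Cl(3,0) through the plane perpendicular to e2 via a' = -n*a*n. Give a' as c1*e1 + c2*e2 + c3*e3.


Reflection formula: a' = -n*a*n, with n = e2 (unit vector, n^2 = 1).
For reflection through hyperplane perp to e2:
The component along e2 flips sign, others stay.
a = (3, -4, 3)
a' = (3, 4, 3)
a' = 3*e1 + 4*e2 + 3*e3


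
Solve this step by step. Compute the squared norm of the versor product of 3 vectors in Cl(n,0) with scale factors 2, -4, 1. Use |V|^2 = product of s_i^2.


Each vector v_i has |v_i|^2 = s_i^2
Squared scales: 2^2 = 4, (-4)^2 = 16, 1^2 = 1
|V|^2 = 4 * 16 * 1
= 64


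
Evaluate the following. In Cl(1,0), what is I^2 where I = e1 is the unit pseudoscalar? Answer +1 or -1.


The pseudoscalar I = e1...e_n (product of all n generators) of Cl(p,q) satisfies I^2 = (-1)^(q + n(n-1)/2).
p = 1, q = 0, n = p + q = 1
n(n-1)/2 = 1 * 0 / 2 = 0
Exponent = q + n(n-1)/2 = 0 + 0 = 0
I^2 = (-1)^0 = +1


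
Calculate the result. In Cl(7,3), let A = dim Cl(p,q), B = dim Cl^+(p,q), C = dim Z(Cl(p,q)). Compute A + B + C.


n = 7 + 3 = 10
Total dim = 2^10 = 1024
Even subalgebra dim = 2^9 = 512
n is even, so center dim = 1
Sum = 1024 + 512 + 1 = 1537


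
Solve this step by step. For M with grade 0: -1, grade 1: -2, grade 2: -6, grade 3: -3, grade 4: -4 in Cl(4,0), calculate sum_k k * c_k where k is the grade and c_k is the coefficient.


Grade-weighted sum = sum of grade_k * coefficient_k
0*(-1) = 0
1*(-2) = -2
2*(-6) = -12
3*(-3) = -9
4*(-4) = -16
Total = 0 + (-2) + (-12) + (-9) + (-16) = -39


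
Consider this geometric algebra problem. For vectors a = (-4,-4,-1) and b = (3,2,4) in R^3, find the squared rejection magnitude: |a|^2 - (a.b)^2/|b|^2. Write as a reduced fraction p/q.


|a|^2 = (-4)^2 + (-4)^2 + (-1)^2 = 33
|b|^2 = 3^2 + 2^2 + 4^2 = 29
a . b = (-4)*3 + (-4)*2 + (-1)*4 = -24
(a.b)^2 = (-24)^2 = 576
|rej|^2 = 33 - 576/29
= (957 - 576)/29
= 381/29
In lowest terms: 381/29


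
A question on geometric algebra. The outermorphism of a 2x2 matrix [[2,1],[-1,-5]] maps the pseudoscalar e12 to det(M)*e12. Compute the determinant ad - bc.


The outermorphism of a linear map f sends e1^e2 to f(e1)^f(e2).
f(e1) = 2*e1 - 1*e2
f(e2) = 1*e1 - 5*e2
f(e1) ^ f(e2) = (2*e1 - 1*e2) ^ (1*e1 - 5*e2)
= 2*(-5)*e12 + (-1)*1*e21
= (-10 - (-1))*e12
= -9*e12
Coefficient = -9


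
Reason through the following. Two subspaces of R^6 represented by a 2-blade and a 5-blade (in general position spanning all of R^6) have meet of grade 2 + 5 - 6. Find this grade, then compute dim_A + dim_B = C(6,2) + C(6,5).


Meet grade = grade(A) + grade(B) - n
= 2 + 5 - 6 = 1
C(6,2) = 15
C(6,5) = 6
dim_A + dim_B = 15 + 6 = 21


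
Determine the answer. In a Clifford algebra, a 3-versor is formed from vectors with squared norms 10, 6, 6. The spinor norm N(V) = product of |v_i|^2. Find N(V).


Spinor norm N(V) = |v1|^2 * |v2|^2 * ... * |v3|^2
= 10 * 6 * 6
Running product: 10, 60, 360
N(V) = 360


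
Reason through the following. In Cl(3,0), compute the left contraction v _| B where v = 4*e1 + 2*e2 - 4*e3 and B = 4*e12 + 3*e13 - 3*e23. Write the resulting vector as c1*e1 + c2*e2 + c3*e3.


Left contraction v _| B = <vB>_1 (grade-1 part of the geometric product vB).
Using e1_|e12 = e2, e2_|e12 = -e1, e1_|e13 = e3, e3_|e13 = -e1, e2_|e23 = e3, e3_|e23 = -e2:
e1 coeff: -v2*b12 - v3*b13 = -(2)*(4) - (-4)*(3) = 4
e2 coeff: v1*b12 - v3*b23 = (4)*(4) - (-4)*(-3) = 4
e3 coeff: v1*b13 + v2*b23 = (4)*(3) + (2)*(-3) = 6
v _| B = 4*e1 + 4*e2 + 6*e3


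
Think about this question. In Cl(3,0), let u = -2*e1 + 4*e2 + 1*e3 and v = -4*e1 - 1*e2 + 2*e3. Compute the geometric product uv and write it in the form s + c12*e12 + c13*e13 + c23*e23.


In Cl(3,0): e_i^2 = 1, e_ie_j = -e_je_i for i != j.
Scalar part = u . v = (-2)*(-4) + 4*(-1) + 1*2
= 8 + (-4) + 2 = 6
e12 coeff = (-2)*(-1) - 4*(-4) = 2 - (-16) = 18
e13 coeff = (-2)*2 - 1*(-4) = -4 - (-4) = 0
e23 coeff = 4*2 - 1*(-1) = 8 - (-1) = 9
uv = 6 + 18*e12 + 0*e13 + 9*e23


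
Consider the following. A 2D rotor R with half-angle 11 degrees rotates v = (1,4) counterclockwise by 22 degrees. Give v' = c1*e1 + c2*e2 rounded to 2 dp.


Rotor R = cos(11deg) - sin(11deg)*e12
Rotation angle theta = 2 * 11 = 22 degrees
v' = R*v*~R rotates v by theta.
cos(22deg) = 0.9272, sin(22deg) = 0.3746
v'_1 = 1*cos(22deg) - 4*sin(22deg)
= 1*0.9272 - 4*0.3746
= -0.57
v'_2 = 1*sin(22deg) + 4*cos(22deg)
= 1*0.3746 + 4*0.9272
= 4.08
v' = -0.57*e1 + 4.08*e2


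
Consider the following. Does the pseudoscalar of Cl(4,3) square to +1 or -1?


The pseudoscalar I = e1...e_n (product of all n generators) of Cl(p,q) satisfies I^2 = (-1)^(q + n(n-1)/2).
p = 4, q = 3, n = p + q = 7
n(n-1)/2 = 7 * 6 / 2 = 21
Exponent = q + n(n-1)/2 = 3 + 21 = 24
I^2 = (-1)^24 = +1


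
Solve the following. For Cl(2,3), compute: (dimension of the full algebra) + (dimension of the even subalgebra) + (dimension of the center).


n = 2 + 3 = 5
Total dim = 2^5 = 32
Even subalgebra dim = 2^4 = 16
n is odd, so center dim = 2
Sum = 32 + 16 + 2 = 50


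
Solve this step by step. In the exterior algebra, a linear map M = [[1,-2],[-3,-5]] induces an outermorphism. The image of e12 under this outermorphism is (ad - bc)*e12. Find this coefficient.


The outermorphism of a linear map f sends e1^e2 to f(e1)^f(e2).
f(e1) = 1*e1 - 3*e2
f(e2) = -2*e1 - 5*e2
f(e1) ^ f(e2) = (1*e1 - 3*e2) ^ (-2*e1 - 5*e2)
= 1*(-5)*e12 + (-3)*(-2)*e21
= (-5 - 6)*e12
= -11*e12
Coefficient = -11


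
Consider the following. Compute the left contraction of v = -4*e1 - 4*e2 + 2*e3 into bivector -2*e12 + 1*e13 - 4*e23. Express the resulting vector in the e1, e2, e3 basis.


Left contraction v _| B = <vB>_1 (grade-1 part of the geometric product vB).
Using e1_|e12 = e2, e2_|e12 = -e1, e1_|e13 = e3, e3_|e13 = -e1, e2_|e23 = e3, e3_|e23 = -e2:
e1 coeff: -v2*b12 - v3*b13 = -(-4)*(-2) - (2)*(1) = -10
e2 coeff: v1*b12 - v3*b23 = (-4)*(-2) - (2)*(-4) = 16
e3 coeff: v1*b13 + v2*b23 = (-4)*(1) + (-4)*(-4) = 12
v _| B = -10*e1 + 16*e2 + 12*e3


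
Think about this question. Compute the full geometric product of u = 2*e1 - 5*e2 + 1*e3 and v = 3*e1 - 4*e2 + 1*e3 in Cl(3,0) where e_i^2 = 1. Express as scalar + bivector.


In Cl(3,0): e_i^2 = 1, e_ie_j = -e_je_i for i != j.
Scalar part = u . v = 2*3 + (-5)*(-4) + 1*1
= 6 + 20 + 1 = 27
e12 coeff = 2*(-4) - (-5)*3 = -8 - (-15) = 7
e13 coeff = 2*1 - 1*3 = 2 - 3 = -1
e23 coeff = (-5)*1 - 1*(-4) = -5 - (-4) = -1
uv = 27 + 7*e12 - 1*e13 - 1*e23


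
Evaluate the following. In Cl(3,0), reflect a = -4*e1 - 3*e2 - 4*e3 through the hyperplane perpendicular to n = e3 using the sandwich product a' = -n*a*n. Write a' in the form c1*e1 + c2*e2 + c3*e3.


Reflection formula: a' = -n*a*n, with n = e3 (unit vector, n^2 = 1).
For reflection through hyperplane perp to e3:
The component along e3 flips sign, others stay.
a = (-4, -3, -4)
a' = (-4, -3, 4)
a' = -4*e1 - 3*e2 + 4*e3


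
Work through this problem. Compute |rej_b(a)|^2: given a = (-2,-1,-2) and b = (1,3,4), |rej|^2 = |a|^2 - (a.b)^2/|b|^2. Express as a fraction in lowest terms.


|a|^2 = (-2)^2 + (-1)^2 + (-2)^2 = 9
|b|^2 = 1^2 + 3^2 + 4^2 = 26
a . b = (-2)*1 + (-1)*3 + (-2)*4 = -13
(a.b)^2 = (-13)^2 = 169
|rej|^2 = 9 - 169/26
= (234 - 169)/26
= 65/26
In lowest terms: 5/2


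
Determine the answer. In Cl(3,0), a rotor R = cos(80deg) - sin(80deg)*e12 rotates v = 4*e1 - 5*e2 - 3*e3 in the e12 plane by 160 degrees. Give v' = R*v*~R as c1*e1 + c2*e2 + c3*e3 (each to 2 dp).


Rotor R = cos(80deg) - sin(80deg)*e12
Rotation angle theta = 2 * 80 = 160 degrees in the e12 plane (e1 -> e2).
The component perpendicular to the plane (e3) is invariant: v'_3 = v3 = -3.00
cos(160deg) = -0.9397, sin(160deg) = 0.3420
v'_1 = v1*cos(theta) - v2*sin(theta) = 4*(-0.9397) - (-5)*0.3420 = -2.05
v'_2 = v1*sin(theta) + v2*cos(theta) = 4*0.3420 + (-5)*(-0.9397) = 6.07
v' = -2.05*e1 + 6.07*e2 - 3.00*e3


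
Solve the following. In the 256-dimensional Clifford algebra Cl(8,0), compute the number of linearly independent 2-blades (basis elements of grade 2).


Number of grade-k basis blades in Cl(p,q) with n = p + q is C(n, k).
n = 8 + 0 = 8
C(8, 2) = 8! / (2! * 6!)
= 40320 / (2 * 720)
= 28


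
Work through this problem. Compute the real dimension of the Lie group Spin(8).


Spin(n) double-covers SO(n); both have Lie algebra so(n) of dimension n(n-1)/2.
n = 8
n(n-1) = 8 * 7 = 56
dim Spin(8) = 56/2 = 28


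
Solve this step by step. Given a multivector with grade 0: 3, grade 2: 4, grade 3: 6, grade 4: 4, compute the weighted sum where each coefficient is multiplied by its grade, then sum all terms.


Grade-weighted sum = sum of grade_k * coefficient_k
0*3 = 0
2*4 = 8
3*6 = 18
4*4 = 16
Total = 0 + 8 + 18 + 16 = 42


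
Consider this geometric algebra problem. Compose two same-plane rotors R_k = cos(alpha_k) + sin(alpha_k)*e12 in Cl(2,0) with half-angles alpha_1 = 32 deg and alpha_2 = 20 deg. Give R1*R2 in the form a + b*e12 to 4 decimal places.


Same-plane rotors commute and their half-angles add:
R1*R2 = cos(a1 + a2) + sin(a1 + a2)*e12.
a1 + a2 = 32 + 20 = 52 deg
cos(52 deg) = 0.6157
sin(52 deg) = 0.7880
R1*R2 = 0.6157 + 0.7880*e12


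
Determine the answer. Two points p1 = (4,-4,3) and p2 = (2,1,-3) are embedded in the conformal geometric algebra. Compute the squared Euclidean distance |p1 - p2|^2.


p1 - p2 = (2, -5, 6)
|p1 - p2|^2 = 2^2 + (-5)^2 + 6^2
= 4 + 25 + 36
= 65


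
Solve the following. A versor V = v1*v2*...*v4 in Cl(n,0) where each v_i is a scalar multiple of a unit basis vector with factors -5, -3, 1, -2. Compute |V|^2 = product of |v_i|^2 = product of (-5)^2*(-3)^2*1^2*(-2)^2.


Each vector v_i has |v_i|^2 = s_i^2
Squared scales: (-5)^2 = 25, (-3)^2 = 9, 1^2 = 1, (-2)^2 = 4
|V|^2 = 25 * 9 * 1 * 4
= 900


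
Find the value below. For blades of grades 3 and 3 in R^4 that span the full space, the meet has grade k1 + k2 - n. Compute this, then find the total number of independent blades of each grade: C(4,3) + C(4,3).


Meet grade = grade(A) + grade(B) - n
= 3 + 3 - 4 = 2
C(4,3) = 4
C(4,3) = 4
dim_A + dim_B = 4 + 4 = 8


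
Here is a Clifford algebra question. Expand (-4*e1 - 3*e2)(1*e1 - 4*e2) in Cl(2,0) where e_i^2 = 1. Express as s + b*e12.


Expand: (-4*e1 - 3*e2)(1*e1 - 4*e2)
= (-4)*1*e1e1 + (-4)*(-4)*e1e2 + (-3)*1*e2e1 + (-3)*(-4)*e2e2
Using e1^2 = e2^2 = 1, e2e1 = -e1e2:
Scalar part s = (-4)*1 + (-3)*(-4) = -4 + 12 = 8
Bivector part b = (-4)*(-4) - (-3)*1 = 16 - (-3) = 19
uv = 8 + 19*e12


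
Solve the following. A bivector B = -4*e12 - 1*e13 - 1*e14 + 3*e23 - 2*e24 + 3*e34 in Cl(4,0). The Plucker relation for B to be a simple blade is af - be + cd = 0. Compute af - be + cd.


Plucker relation: af - be + cd
a*f = (-4)*3 = -12
b*e = (-1)*(-2) = 2
c*d = (-1)*3 = -3
af - be + cd = -12 - 2 + (-3)
= -17


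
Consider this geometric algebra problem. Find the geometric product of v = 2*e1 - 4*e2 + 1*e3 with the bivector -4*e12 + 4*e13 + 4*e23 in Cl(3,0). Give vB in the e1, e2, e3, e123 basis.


vB has grade-1 (vector) and grade-3 (trivector) parts: vB = (v _| B) + (v ^ B).
Vector part <vB>_1:
  e1: -v2*b12 - v3*b13 = -(-4)*(-4) - (1)*(4) = -20
  e2: v1*b12 - v3*b23 = (2)*(-4) - (1)*(4) = -12
  e3: v1*b13 + v2*b23 = (2)*(4) + (-4)*(4) = -8
Trivector part <vB>_3:
  e123: v1*b23 - v2*b13 + v3*b12 = (2)*(4) - (-4)*(4) + (1)*(-4) = 20
vB = -20*e1 - 12*e2 - 8*e3 + 20*e123


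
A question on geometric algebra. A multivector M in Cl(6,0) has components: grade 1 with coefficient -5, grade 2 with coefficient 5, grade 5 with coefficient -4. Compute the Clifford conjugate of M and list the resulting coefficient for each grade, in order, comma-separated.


Clifford conjugate sign for grade k: (-1)^(k(k+1)/2)
Grade 1: (-1)^(1*2/2) = (-1)^1 = -1, coeff -5 -> 5
Grade 2: (-1)^(2*3/2) = (-1)^3 = -1, coeff 5 -> -5
Grade 5: (-1)^(5*6/2) = (-1)^15 = -1, coeff -4 -> 4
Conjugated coefficients: 5, -5, 4


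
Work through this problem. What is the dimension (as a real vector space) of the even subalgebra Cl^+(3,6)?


Even subalgebra dimension = 2^(n-1)
n = 3 + 6 = 9
2^(9 - 1) = 2^8 = 256
Verification: sum of C(9,k) for even k = 1 + 36 + 126 + 84 + 9 = 256
Result = 256


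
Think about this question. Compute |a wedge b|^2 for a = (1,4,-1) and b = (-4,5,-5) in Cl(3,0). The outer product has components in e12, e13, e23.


a wedge b = (a1*b2 - a2*b1)*e12 + (a1*b3 - a3*b1)*e13 + (a2*b3 - a3*b2)*e23
e12 coeff: 1*5 - 4*(-4) = 5 - (-16) = 21
e13 coeff: 1*(-5) - (-1)*(-4) = -5 - 4 = -9
e23 coeff: 4*(-5) - (-1)*5 = -20 - (-5) = -15
|a wedge b|^2 = 21^2 + (-9)^2 + (-15)^2
= 441 + 81 + 225
= 747


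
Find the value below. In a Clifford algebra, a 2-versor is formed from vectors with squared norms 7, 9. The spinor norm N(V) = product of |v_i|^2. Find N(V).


Spinor norm N(V) = |v1|^2 * |v2|^2 * ... * |v2|^2
= 7 * 9
Running product: 7, 63
N(V) = 63


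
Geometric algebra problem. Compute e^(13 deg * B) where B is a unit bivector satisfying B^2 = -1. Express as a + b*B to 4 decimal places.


For a unit bivector B with B^2 = -1, the exponential series gives
e^(theta*B) = cos(theta) + sin(theta)*B (the GA analogue of Euler's formula).
theta = 13 degrees = 0.226893 rad
cos(13 deg) = 0.9744
sin(13 deg) = 0.2250
exp(theta*B) = 0.9744 + 0.2250*B


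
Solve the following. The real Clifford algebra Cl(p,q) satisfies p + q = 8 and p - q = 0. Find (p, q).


We need p + q = 8 and p - q = 0.
Adding: 2p = 8 + 0 = 8, so p = 4.
Then q = 8 - 4 = 4.
(p, q) = (4, 4)


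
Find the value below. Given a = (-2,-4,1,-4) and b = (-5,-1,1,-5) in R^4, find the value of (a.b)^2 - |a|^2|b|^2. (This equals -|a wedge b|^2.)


a . b = (-2)*(-5) + (-4)*(-1) + 1*1 + (-4)*(-5)
= 10 + 4 + 1 + 20 = 35
|a|^2 = (-2)^2 + (-4)^2 + 1^2 + (-4)^2 = 37
|b|^2 = (-5)^2 + (-1)^2 + 1^2 + (-5)^2 = 52
(a.b)^2 = 35^2 = 1225
|a|^2 * |b|^2 = 37 * 52 = 1924
Result = 1225 - 1924 = -699


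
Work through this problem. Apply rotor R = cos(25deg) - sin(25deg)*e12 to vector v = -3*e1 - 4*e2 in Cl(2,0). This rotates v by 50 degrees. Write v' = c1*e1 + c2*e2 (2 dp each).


Rotor R = cos(25deg) - sin(25deg)*e12
Rotation angle theta = 2 * 25 = 50 degrees
v' = R*v*~R rotates v by theta.
cos(50deg) = 0.6428, sin(50deg) = 0.7660
v'_1 = -3*cos(50deg) - (-4)*sin(50deg)
= -3*0.6428 - (-4)*0.7660
= 1.14
v'_2 = -3*sin(50deg) + (-4)*cos(50deg)
= -3*0.7660 + (-4)*0.6428
= -4.87
v' = 1.14*e1 - 4.87*e2


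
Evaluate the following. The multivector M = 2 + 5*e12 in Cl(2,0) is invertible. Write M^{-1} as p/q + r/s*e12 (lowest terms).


M = 2 + 5*e12, where e12^2 = -1.
Since M commutes with its reverse ~M = a - b*e12, M * ~M = a^2 - b^2*e12^2 = a^2 + b^2.
So M^{-1} = ~M / (a^2 + b^2) = (a - b*e12)/(a^2 + b^2).
a^2 + b^2 = 4 + 25 = 29
Scalar part = 2/29 = 2/29
Bivector coeff = -5/29 = -5/29
M^{-1} = 2/29 - 5/29*e12


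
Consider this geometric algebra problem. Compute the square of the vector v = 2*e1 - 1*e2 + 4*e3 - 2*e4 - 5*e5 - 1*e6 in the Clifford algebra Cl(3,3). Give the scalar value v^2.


v^2 = sum of c_i^2 * e_i^2
Positive signature terms (e_i^2 = +1): 2^2 + (-1)^2 + 4^2 = 21
Negative signature terms (e_j^2 = -1): (-2)^2 + (-5)^2 + (-1)^2 = 30
v^2 = 21 - 30 = -9


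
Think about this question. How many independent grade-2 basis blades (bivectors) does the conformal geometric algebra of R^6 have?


The conformal model of R^6 uses Cl(7,1) with m = 6 + 2 = 8 generators.
Number of grade-2 blades = C(m, 2) = C(8, 2)
= 8*7/2 = 28


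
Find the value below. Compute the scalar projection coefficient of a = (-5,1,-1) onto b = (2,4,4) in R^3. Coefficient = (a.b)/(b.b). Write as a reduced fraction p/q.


Projection coefficient = (a . b) / (b . b)
a . b = (-5)*2 + 1*4 + (-1)*4
= -10 + 4 + (-4) = -10
b . b = 2^2 + 4^2 + 4^2
= 4 + 16 + 16 = 36
Coefficient = -10/36
In lowest terms: -5/18


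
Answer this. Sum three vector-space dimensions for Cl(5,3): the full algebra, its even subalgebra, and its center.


n = 5 + 3 = 8
Total dim = 2^8 = 256
Even subalgebra dim = 2^7 = 128
n is even, so center dim = 1
Sum = 256 + 128 + 1 = 385


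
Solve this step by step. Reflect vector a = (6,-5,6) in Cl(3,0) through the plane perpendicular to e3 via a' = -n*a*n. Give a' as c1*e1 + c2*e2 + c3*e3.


Reflection formula: a' = -n*a*n, with n = e3 (unit vector, n^2 = 1).
For reflection through hyperplane perp to e3:
The component along e3 flips sign, others stay.
a = (6, -5, 6)
a' = (6, -5, -6)
a' = 6*e1 - 5*e2 - 6*e3


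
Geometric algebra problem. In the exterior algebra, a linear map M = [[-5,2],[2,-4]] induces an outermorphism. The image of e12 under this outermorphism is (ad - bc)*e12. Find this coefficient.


The outermorphism of a linear map f sends e1^e2 to f(e1)^f(e2).
f(e1) = -5*e1 + 2*e2
f(e2) = 2*e1 - 4*e2
f(e1) ^ f(e2) = (-5*e1 + 2*e2) ^ (2*e1 - 4*e2)
= (-5)*(-4)*e12 + 2*2*e21
= (20 - 4)*e12
= 16*e12
Coefficient = 16


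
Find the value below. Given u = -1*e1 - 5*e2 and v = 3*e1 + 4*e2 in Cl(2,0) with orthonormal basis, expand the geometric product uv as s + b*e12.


Expand: (-1*e1 - 5*e2)(3*e1 + 4*e2)
= (-1)*3*e1e1 + (-1)*4*e1e2 + (-5)*3*e2e1 + (-5)*4*e2e2
Using e1^2 = e2^2 = 1, e2e1 = -e1e2:
Scalar part s = (-1)*3 + (-5)*4 = -3 + (-20) = -23
Bivector part b = (-1)*4 - (-5)*3 = -4 - (-15) = 11
uv = -23 + 11*e12


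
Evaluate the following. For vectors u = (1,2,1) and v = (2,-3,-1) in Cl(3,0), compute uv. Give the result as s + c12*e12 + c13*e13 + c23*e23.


In Cl(3,0): e_i^2 = 1, e_ie_j = -e_je_i for i != j.
Scalar part = u . v = 1*2 + 2*(-3) + 1*(-1)
= 2 + (-6) + (-1) = -5
e12 coeff = 1*(-3) - 2*2 = -3 - 4 = -7
e13 coeff = 1*(-1) - 1*2 = -1 - 2 = -3
e23 coeff = 2*(-1) - 1*(-3) = -2 - (-3) = 1
uv = -5 - 7*e12 - 3*e13 + 1*e23


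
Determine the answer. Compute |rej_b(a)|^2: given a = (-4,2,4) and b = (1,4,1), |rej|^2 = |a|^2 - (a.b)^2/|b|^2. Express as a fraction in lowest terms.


|a|^2 = (-4)^2 + 2^2 + 4^2 = 36
|b|^2 = 1^2 + 4^2 + 1^2 = 18
a . b = (-4)*1 + 2*4 + 4*1 = 8
(a.b)^2 = 8^2 = 64
|rej|^2 = 36 - 64/18
= (648 - 64)/18
= 584/18
In lowest terms: 292/9


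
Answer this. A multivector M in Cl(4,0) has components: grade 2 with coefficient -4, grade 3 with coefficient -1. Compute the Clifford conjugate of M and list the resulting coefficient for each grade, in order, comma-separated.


Clifford conjugate sign for grade k: (-1)^(k(k+1)/2)
Grade 2: (-1)^(2*3/2) = (-1)^3 = -1, coeff -4 -> 4
Grade 3: (-1)^(3*4/2) = (-1)^6 = 1, coeff -1 -> -1
Conjugated coefficients: 4, -1


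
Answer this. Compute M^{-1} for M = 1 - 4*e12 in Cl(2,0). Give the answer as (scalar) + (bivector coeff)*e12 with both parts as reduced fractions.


M = 1 - 4*e12, where e12^2 = -1.
Since M commutes with its reverse ~M = a - b*e12, M * ~M = a^2 - b^2*e12^2 = a^2 + b^2.
So M^{-1} = ~M / (a^2 + b^2) = (a - b*e12)/(a^2 + b^2).
a^2 + b^2 = 1 + 16 = 17
Scalar part = 1/17 = 1/17
Bivector coeff = 4/17 = 4/17
M^{-1} = 1/17 + 4/17*e12


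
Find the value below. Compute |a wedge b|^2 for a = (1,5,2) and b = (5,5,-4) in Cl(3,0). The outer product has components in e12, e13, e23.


a wedge b = (a1*b2 - a2*b1)*e12 + (a1*b3 - a3*b1)*e13 + (a2*b3 - a3*b2)*e23
e12 coeff: 1*5 - 5*5 = 5 - 25 = -20
e13 coeff: 1*(-4) - 2*5 = -4 - 10 = -14
e23 coeff: 5*(-4) - 2*5 = -20 - 10 = -30
|a wedge b|^2 = (-20)^2 + (-14)^2 + (-30)^2
= 400 + 196 + 900
= 1496


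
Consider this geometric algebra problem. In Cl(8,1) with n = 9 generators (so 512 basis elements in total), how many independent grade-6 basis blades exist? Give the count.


Number of grade-k basis blades in Cl(p,q) with n = p + q is C(n, k).
n = 8 + 1 = 9
C(9, 6) = 9! / (6! * 3!)
= 362880 / (720 * 6)
= 84


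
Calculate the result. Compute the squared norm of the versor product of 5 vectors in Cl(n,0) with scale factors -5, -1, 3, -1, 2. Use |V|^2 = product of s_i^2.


Each vector v_i has |v_i|^2 = s_i^2
Squared scales: (-5)^2 = 25, (-1)^2 = 1, 3^2 = 9, (-1)^2 = 1, 2^2 = 4
|V|^2 = 25 * 1 * 9 * 1 * 4
= 900


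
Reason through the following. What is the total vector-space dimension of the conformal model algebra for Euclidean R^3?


The conformal model of R^3 uses Cl(4,1): the 3 Euclidean generators plus two extra orthogonal generators e+ (e+^2 = +1) and e- (e-^2 = -1), from which the null vectors e0, einf are built.
Number of generators m = 3 + 2 = 5.
dim Cl(p,q) = 2^m = 2^5 = 32


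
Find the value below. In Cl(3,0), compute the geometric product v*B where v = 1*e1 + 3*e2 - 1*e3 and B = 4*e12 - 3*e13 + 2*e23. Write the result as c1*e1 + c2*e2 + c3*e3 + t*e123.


vB has grade-1 (vector) and grade-3 (trivector) parts: vB = (v _| B) + (v ^ B).
Vector part <vB>_1:
  e1: -v2*b12 - v3*b13 = -(3)*(4) - (-1)*(-3) = -15
  e2: v1*b12 - v3*b23 = (1)*(4) - (-1)*(2) = 6
  e3: v1*b13 + v2*b23 = (1)*(-3) + (3)*(2) = 3
Trivector part <vB>_3:
  e123: v1*b23 - v2*b13 + v3*b12 = (1)*(2) - (3)*(-3) + (-1)*(4) = 7
vB = -15*e1 + 6*e2 + 3*e3 + 7*e123


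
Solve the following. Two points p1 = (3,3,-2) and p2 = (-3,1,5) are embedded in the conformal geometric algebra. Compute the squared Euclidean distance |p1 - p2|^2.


p1 - p2 = (6, 2, -7)
|p1 - p2|^2 = 6^2 + 2^2 + (-7)^2
= 36 + 4 + 49
= 89


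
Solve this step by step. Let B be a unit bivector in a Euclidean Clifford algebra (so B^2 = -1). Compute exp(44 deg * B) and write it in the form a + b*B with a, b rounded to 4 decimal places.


For a unit bivector B with B^2 = -1, the exponential series gives
e^(theta*B) = cos(theta) + sin(theta)*B (the GA analogue of Euler's formula).
theta = 44 degrees = 0.767945 rad
cos(44 deg) = 0.7193
sin(44 deg) = 0.6947
exp(theta*B) = 0.7193 + 0.6947*B


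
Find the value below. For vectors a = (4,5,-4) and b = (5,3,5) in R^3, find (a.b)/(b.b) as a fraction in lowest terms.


Projection coefficient = (a . b) / (b . b)
a . b = 4*5 + 5*3 + (-4)*5
= 20 + 15 + (-20) = 15
b . b = 5^2 + 3^2 + 5^2
= 25 + 9 + 25 = 59
Coefficient = 15/59
In lowest terms: 15/59


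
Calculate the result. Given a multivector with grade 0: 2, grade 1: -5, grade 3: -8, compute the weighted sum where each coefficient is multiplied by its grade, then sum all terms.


Grade-weighted sum = sum of grade_k * coefficient_k
0*2 = 0
1*(-5) = -5
3*(-8) = -24
Total = 0 + (-5) + (-24) = -29


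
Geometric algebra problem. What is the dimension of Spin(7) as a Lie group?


Spin(n) double-covers SO(n); both have Lie algebra so(n) of dimension n(n-1)/2.
n = 7
n(n-1) = 7 * 6 = 42
dim Spin(7) = 42/2 = 21


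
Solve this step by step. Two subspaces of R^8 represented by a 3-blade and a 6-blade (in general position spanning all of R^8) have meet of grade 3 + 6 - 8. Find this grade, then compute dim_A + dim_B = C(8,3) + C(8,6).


Meet grade = grade(A) + grade(B) - n
= 3 + 6 - 8 = 1
C(8,3) = 56
C(8,6) = 28
dim_A + dim_B = 56 + 28 = 84


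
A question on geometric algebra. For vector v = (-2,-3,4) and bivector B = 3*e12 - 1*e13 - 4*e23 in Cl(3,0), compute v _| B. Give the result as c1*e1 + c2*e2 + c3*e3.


Left contraction v _| B = <vB>_1 (grade-1 part of the geometric product vB).
Using e1_|e12 = e2, e2_|e12 = -e1, e1_|e13 = e3, e3_|e13 = -e1, e2_|e23 = e3, e3_|e23 = -e2:
e1 coeff: -v2*b12 - v3*b13 = -(-3)*(3) - (4)*(-1) = 13
e2 coeff: v1*b12 - v3*b23 = (-2)*(3) - (4)*(-4) = 10
e3 coeff: v1*b13 + v2*b23 = (-2)*(-1) + (-3)*(-4) = 14
v _| B = 13*e1 + 10*e2 + 14*e3


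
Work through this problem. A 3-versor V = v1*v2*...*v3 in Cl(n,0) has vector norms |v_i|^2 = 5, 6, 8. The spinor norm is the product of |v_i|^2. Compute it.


Spinor norm N(V) = |v1|^2 * |v2|^2 * ... * |v3|^2
= 5 * 6 * 8
Running product: 5, 30, 240
N(V) = 240


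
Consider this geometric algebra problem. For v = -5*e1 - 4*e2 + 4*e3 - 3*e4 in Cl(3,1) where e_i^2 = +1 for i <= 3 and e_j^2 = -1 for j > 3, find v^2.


v^2 = sum of c_i^2 * e_i^2
Positive signature terms (e_i^2 = +1): (-5)^2 + (-4)^2 + 4^2 = 57
Negative signature terms (e_j^2 = -1): (-3)^2 = 9
v^2 = 57 - 9 = 48


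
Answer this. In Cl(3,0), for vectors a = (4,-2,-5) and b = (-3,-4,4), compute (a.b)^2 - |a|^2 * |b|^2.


a . b = 4*(-3) + (-2)*(-4) + (-5)*4
= -12 + 8 + (-20) = -24
|a|^2 = 4^2 + (-2)^2 + (-5)^2 = 45
|b|^2 = (-3)^2 + (-4)^2 + 4^2 = 41
(a.b)^2 = (-24)^2 = 576
|a|^2 * |b|^2 = 45 * 41 = 1845
Result = 576 - 1845 = -1269


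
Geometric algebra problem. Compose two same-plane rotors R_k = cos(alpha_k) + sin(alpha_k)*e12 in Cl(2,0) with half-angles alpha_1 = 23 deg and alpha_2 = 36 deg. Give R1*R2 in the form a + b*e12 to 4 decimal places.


Same-plane rotors commute and their half-angles add:
R1*R2 = cos(a1 + a2) + sin(a1 + a2)*e12.
a1 + a2 = 23 + 36 = 59 deg
cos(59 deg) = 0.5150
sin(59 deg) = 0.8572
R1*R2 = 0.5150 + 0.8572*e12


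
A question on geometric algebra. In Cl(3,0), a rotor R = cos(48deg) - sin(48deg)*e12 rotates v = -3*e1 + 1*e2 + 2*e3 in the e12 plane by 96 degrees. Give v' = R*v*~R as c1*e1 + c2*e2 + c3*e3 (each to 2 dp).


Rotor R = cos(48deg) - sin(48deg)*e12
Rotation angle theta = 2 * 48 = 96 degrees in the e12 plane (e1 -> e2).
The component perpendicular to the plane (e3) is invariant: v'_3 = v3 = 2.00
cos(96deg) = -0.1045, sin(96deg) = 0.9945
v'_1 = v1*cos(theta) - v2*sin(theta) = -3*(-0.1045) - 1*0.9945 = -0.68
v'_2 = v1*sin(theta) + v2*cos(theta) = -3*0.9945 + 1*(-0.1045) = -3.09
v' = -0.68*e1 - 3.09*e2 + 2.00*e3


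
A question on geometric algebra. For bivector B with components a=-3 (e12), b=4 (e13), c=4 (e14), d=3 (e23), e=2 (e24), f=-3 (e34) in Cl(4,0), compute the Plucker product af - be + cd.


Plucker relation: af - be + cd
a*f = (-3)*(-3) = 9
b*e = 4*2 = 8
c*d = 4*3 = 12
af - be + cd = 9 - 8 + 12
= 13


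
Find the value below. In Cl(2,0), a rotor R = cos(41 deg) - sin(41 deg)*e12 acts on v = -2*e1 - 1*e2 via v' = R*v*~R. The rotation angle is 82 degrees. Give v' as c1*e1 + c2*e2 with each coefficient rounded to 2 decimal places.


Rotor R = cos(41deg) - sin(41deg)*e12
Rotation angle theta = 2 * 41 = 82 degrees
v' = R*v*~R rotates v by theta.
cos(82deg) = 0.1392, sin(82deg) = 0.9903
v'_1 = -2*cos(82deg) - (-1)*sin(82deg)
= -2*0.1392 - (-1)*0.9903
= 0.71
v'_2 = -2*sin(82deg) + (-1)*cos(82deg)
= -2*0.9903 + (-1)*0.1392
= -2.12
v' = 0.71*e1 - 2.12*e2


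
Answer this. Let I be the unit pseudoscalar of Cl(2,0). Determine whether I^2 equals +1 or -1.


The pseudoscalar I = e1...e_n (product of all n generators) of Cl(p,q) satisfies I^2 = (-1)^(q + n(n-1)/2).
p = 2, q = 0, n = p + q = 2
n(n-1)/2 = 2 * 1 / 2 = 1
Exponent = q + n(n-1)/2 = 0 + 1 = 1
I^2 = (-1)^1 = -1


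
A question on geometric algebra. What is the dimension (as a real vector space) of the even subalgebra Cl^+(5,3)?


Even subalgebra dimension = 2^(n-1)
n = 5 + 3 = 8
2^(8 - 1) = 2^7 = 128
Verification: sum of C(8,k) for even k = 1 + 28 + 70 + 28 + 1 = 128
Result = 128


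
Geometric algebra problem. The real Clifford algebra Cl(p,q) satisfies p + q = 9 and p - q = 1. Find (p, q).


We need p + q = 9 and p - q = 1.
Adding: 2p = 9 + 1 = 10, so p = 5.
Then q = 9 - 5 = 4.
(p, q) = (5, 4)


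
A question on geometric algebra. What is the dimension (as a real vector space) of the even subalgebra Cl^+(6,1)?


Even subalgebra dimension = 2^(n-1)
n = 6 + 1 = 7
2^(7 - 1) = 2^6 = 64
Verification: sum of C(7,k) for even k = 1 + 21 + 35 + 7 = 64
Result = 64


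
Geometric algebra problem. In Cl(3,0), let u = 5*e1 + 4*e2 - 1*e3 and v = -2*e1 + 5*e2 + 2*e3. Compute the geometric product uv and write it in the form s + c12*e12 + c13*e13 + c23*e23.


In Cl(3,0): e_i^2 = 1, e_ie_j = -e_je_i for i != j.
Scalar part = u . v = 5*(-2) + 4*5 + (-1)*2
= -10 + 20 + (-2) = 8
e12 coeff = 5*5 - 4*(-2) = 25 - (-8) = 33
e13 coeff = 5*2 - (-1)*(-2) = 10 - 2 = 8
e23 coeff = 4*2 - (-1)*5 = 8 - (-5) = 13
uv = 8 + 33*e12 + 8*e13 + 13*e23


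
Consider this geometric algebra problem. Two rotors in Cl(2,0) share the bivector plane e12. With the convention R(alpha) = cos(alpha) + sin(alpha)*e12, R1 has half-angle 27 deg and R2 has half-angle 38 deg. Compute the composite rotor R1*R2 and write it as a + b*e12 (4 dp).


Same-plane rotors commute and their half-angles add:
R1*R2 = cos(a1 + a2) + sin(a1 + a2)*e12.
a1 + a2 = 27 + 38 = 65 deg
cos(65 deg) = 0.4226
sin(65 deg) = 0.9063
R1*R2 = 0.4226 + 0.9063*e12


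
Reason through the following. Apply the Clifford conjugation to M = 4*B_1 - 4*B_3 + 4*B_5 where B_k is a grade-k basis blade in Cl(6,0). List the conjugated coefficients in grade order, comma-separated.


Clifford conjugate sign for grade k: (-1)^(k(k+1)/2)
Grade 1: (-1)^(1*2/2) = (-1)^1 = -1, coeff 4 -> -4
Grade 3: (-1)^(3*4/2) = (-1)^6 = 1, coeff -4 -> -4
Grade 5: (-1)^(5*6/2) = (-1)^15 = -1, coeff 4 -> -4
Conjugated coefficients: -4, -4, -4


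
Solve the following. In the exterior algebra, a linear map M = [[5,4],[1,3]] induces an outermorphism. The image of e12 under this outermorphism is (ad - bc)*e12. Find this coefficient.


The outermorphism of a linear map f sends e1^e2 to f(e1)^f(e2).
f(e1) = 5*e1 + 1*e2
f(e2) = 4*e1 + 3*e2
f(e1) ^ f(e2) = (5*e1 + 1*e2) ^ (4*e1 + 3*e2)
= 5*3*e12 + 1*4*e21
= (15 - 4)*e12
= 11*e12
Coefficient = 11


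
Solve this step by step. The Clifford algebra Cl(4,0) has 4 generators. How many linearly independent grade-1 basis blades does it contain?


Number of grade-k basis blades in Cl(p,q) with n = p + q is C(n, k).
n = 4 + 0 = 4
C(4, 1) = 4! / (1! * 3!)
= 24 / (1 * 6)
= 4


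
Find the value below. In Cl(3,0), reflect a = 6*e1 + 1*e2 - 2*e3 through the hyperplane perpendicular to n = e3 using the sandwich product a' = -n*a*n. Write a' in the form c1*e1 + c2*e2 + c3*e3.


Reflection formula: a' = -n*a*n, with n = e3 (unit vector, n^2 = 1).
For reflection through hyperplane perp to e3:
The component along e3 flips sign, others stay.
a = (6, 1, -2)
a' = (6, 1, 2)
a' = 6*e1 + 1*e2 + 2*e3


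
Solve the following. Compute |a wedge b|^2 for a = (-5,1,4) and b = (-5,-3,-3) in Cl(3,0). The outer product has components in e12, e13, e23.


a wedge b = (a1*b2 - a2*b1)*e12 + (a1*b3 - a3*b1)*e13 + (a2*b3 - a3*b2)*e23
e12 coeff: (-5)*(-3) - 1*(-5) = 15 - (-5) = 20
e13 coeff: (-5)*(-3) - 4*(-5) = 15 - (-20) = 35
e23 coeff: 1*(-3) - 4*(-3) = -3 - (-12) = 9
|a wedge b|^2 = 20^2 + 35^2 + 9^2
= 400 + 1225 + 81
= 1706


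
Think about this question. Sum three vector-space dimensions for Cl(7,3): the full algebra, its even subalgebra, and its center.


n = 7 + 3 = 10
Total dim = 2^10 = 1024
Even subalgebra dim = 2^9 = 512
n is even, so center dim = 1
Sum = 1024 + 512 + 1 = 1537


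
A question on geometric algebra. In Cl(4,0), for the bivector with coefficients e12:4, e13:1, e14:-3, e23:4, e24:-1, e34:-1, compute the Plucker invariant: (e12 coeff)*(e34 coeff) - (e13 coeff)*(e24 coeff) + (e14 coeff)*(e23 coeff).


Plucker relation: af - be + cd
a*f = 4*(-1) = -4
b*e = 1*(-1) = -1
c*d = (-3)*4 = -12
af - be + cd = -4 - (-1) + (-12)
= -15


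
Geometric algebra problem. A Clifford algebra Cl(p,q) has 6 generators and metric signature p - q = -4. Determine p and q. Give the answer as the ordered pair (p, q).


We need p + q = 6 and p - q = -4.
Adding: 2p = 6 + (-4) = 2, so p = 1.
Then q = 6 - 1 = 5.
(p, q) = (1, 5)


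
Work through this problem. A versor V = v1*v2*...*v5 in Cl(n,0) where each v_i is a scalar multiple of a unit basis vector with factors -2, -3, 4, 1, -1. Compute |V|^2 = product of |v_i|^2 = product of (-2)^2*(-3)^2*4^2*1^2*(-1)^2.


Each vector v_i has |v_i|^2 = s_i^2
Squared scales: (-2)^2 = 4, (-3)^2 = 9, 4^2 = 16, 1^2 = 1, (-1)^2 = 1
|V|^2 = 4 * 9 * 16 * 1 * 1
= 576


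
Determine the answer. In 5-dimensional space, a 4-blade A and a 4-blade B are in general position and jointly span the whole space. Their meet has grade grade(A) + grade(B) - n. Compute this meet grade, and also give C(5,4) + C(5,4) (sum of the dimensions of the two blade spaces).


Meet grade = grade(A) + grade(B) - n
= 4 + 4 - 5 = 3
C(5,4) = 5
C(5,4) = 5
dim_A + dim_B = 5 + 5 = 10


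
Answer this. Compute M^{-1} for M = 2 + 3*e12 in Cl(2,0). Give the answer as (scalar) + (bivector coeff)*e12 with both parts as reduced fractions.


M = 2 + 3*e12, where e12^2 = -1.
Since M commutes with its reverse ~M = a - b*e12, M * ~M = a^2 - b^2*e12^2 = a^2 + b^2.
So M^{-1} = ~M / (a^2 + b^2) = (a - b*e12)/(a^2 + b^2).
a^2 + b^2 = 4 + 9 = 13
Scalar part = 2/13 = 2/13
Bivector coeff = -3/13 = -3/13
M^{-1} = 2/13 - 3/13*e12


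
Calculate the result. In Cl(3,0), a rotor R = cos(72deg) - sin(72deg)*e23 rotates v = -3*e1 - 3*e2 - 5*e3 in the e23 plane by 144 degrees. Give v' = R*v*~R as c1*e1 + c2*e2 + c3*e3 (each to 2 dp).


Rotor R = cos(72deg) - sin(72deg)*e23
Rotation angle theta = 2 * 72 = 144 degrees in the e23 plane (e2 -> e3).
The component perpendicular to the plane (e1) is invariant: v'_1 = v1 = -3.00
cos(144deg) = -0.8090, sin(144deg) = 0.5878
v'_2 = v2*cos(theta) - v3*sin(theta) = -3*(-0.8090) - (-5)*0.5878 = 5.37
v'_3 = v2*sin(theta) + v3*cos(theta) = -3*0.5878 + (-5)*(-0.8090) = 2.28
v' = -3.00*e1 + 5.37*e2 + 2.28*e3


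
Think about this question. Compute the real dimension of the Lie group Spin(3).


Spin(n) double-covers SO(n); both have Lie algebra so(n) of dimension n(n-1)/2.
n = 3
n(n-1) = 3 * 2 = 6
dim Spin(3) = 6/2 = 3


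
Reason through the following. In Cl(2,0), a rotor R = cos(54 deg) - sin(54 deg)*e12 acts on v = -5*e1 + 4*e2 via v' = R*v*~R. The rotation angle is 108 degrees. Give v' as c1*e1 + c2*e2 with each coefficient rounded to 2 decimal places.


Rotor R = cos(54deg) - sin(54deg)*e12
Rotation angle theta = 2 * 54 = 108 degrees
v' = R*v*~R rotates v by theta.
cos(108deg) = -0.3090, sin(108deg) = 0.9511
v'_1 = -5*cos(108deg) - 4*sin(108deg)
= -5*(-0.3090) - 4*0.9511
= -2.26
v'_2 = -5*sin(108deg) + 4*cos(108deg)
= -5*0.9511 + 4*(-0.3090)
= -5.99
v' = -2.26*e1 - 5.99*e2


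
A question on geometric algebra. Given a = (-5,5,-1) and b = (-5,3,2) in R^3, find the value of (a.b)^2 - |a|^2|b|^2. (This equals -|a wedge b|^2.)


a . b = (-5)*(-5) + 5*3 + (-1)*2
= 25 + 15 + (-2) = 38
|a|^2 = (-5)^2 + 5^2 + (-1)^2 = 51
|b|^2 = (-5)^2 + 3^2 + 2^2 = 38
(a.b)^2 = 38^2 = 1444
|a|^2 * |b|^2 = 51 * 38 = 1938
Result = 1444 - 1938 = -494


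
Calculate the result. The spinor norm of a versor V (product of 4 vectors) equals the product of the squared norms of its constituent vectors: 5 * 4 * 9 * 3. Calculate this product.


Spinor norm N(V) = |v1|^2 * |v2|^2 * ... * |v4|^2
= 5 * 4 * 9 * 3
Running product: 5, 20, 180, 540
N(V) = 540


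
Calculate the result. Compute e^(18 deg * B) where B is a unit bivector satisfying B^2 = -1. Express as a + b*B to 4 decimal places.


For a unit bivector B with B^2 = -1, the exponential series gives
e^(theta*B) = cos(theta) + sin(theta)*B (the GA analogue of Euler's formula).
theta = 18 degrees = 0.314159 rad
cos(18 deg) = 0.9511
sin(18 deg) = 0.3090
exp(theta*B) = 0.9511 + 0.3090*B
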